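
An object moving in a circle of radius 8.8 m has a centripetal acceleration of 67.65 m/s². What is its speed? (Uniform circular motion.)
v = √(a_c × r) = √(67.65 × 8.8) = 24.4 m/s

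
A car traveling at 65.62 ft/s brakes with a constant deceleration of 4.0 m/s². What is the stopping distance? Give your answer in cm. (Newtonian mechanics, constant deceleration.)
d = v₀² / (2a) (with unit conversion) = 5000.0 cm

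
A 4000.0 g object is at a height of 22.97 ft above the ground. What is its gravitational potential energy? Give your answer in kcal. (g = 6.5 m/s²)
PE = mgh = 4 kg × 6.5 m/s² × 7.001 m = 182 J = 0.04351 kcal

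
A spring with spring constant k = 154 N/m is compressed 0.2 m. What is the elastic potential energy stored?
PE = ½kx² = ½×154×0.2² = 3.08 J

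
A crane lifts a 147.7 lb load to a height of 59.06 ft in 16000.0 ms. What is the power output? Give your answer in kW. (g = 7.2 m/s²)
W = mgh = 67×7.2×18 = 8683 J
P = W/t = 8683/16 = 542.7 W = 0.5427 kW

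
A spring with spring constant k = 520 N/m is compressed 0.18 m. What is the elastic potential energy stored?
PE = ½kx² = ½×520×0.18² = 8.424 J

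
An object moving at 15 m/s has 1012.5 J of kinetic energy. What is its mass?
KE = ½mv² → m = 2KE/v² = 2×1012.5/15² = 9.0 kg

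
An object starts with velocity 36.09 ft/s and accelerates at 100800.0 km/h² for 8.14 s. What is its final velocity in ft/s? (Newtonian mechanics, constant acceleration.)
v = v₀ + at (with unit conversion) = 243.8 ft/s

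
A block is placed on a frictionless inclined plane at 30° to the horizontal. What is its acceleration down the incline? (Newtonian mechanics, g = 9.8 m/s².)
a = g sin(θ) = 9.8 × sin(30°) = 9.8 × 0.5 = 4.9 m/s²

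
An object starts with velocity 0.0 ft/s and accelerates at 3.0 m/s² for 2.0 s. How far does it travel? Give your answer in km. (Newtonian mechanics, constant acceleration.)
d = v₀t + ½at² (with unit conversion) = 0.006 km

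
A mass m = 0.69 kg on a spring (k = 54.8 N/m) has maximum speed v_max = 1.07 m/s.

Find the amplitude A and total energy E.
½mv²_max = ½kA² → A = v_max√(m/k) = 1.07×√(0.69/54.8) = 0.1201 m = 12.01 cm
E = ½mv²_max = ½×0.69×1.07² = 0.395 J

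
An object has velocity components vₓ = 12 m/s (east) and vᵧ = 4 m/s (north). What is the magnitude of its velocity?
|v| = √(vₓ² + vᵧ²) = √(12² + 4²) = √(160) = 12.65 m/s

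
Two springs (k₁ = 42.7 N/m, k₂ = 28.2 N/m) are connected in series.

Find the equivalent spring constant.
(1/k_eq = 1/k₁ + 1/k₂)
1/k_eq = 1/42.7 + 1/28.2 = 0.05888; k_eq = 16.98 N/m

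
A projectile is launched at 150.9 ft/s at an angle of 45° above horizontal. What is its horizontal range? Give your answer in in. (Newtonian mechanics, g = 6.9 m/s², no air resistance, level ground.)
R = v₀² sin(2θ) / g (with unit conversion) = 12070.0 in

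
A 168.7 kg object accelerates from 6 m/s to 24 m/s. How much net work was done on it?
W_net = ΔKE = ½m(v₂² − v₁²) = ½×168.7×(24² − 6²) = 45549.0 J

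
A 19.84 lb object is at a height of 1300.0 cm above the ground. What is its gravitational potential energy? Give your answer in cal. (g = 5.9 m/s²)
PE = mgh = 8.999 kg × 5.9 m/s² × 13 m = 690.2 J = 165.0 cal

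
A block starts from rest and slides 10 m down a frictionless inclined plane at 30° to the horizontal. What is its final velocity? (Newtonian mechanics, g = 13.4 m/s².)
a = g sin(θ) = 13.4 × sin(30°) = 6.7 m/s²
v = √(2ad) = √(2 × 6.7 × 10) = 11.58 m/s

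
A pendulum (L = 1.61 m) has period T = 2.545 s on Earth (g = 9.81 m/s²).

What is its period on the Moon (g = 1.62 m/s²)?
T = 2π√(L/g), so T_moon/T_earth = √(g_earth/g_moon)
T_moon = 2π√(1.61/1.62) = 6.264 s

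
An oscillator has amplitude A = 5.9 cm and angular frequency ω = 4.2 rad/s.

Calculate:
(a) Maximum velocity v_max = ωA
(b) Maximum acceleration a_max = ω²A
v_max = ωA = 4.2×0.059 = 0.2478 m/s
a_max = ω²A = 4.2²×0.059 = 1.041 m/s²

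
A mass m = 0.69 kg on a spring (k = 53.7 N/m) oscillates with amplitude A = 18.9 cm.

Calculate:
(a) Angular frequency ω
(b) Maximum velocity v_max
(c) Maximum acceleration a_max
ω = √(k/m) = √(53.7/0.69) = 8.822 rad/s
v_max = ωA = 8.822×0.189 = 1.667 m/s
a_max = ω²A = 8.822²×0.189 = 14.71 m/s²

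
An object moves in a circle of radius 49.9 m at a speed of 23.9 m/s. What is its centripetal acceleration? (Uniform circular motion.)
a_c = v²/r = 23.9²/49.9 = 571.21/49.9 = 11.45 m/s²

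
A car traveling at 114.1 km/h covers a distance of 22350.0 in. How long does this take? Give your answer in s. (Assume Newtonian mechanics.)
t = d/v (with unit conversion) = 17.91 s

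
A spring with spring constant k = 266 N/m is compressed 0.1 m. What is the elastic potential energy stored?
PE = ½kx² = ½×266×0.1² = 1.33 J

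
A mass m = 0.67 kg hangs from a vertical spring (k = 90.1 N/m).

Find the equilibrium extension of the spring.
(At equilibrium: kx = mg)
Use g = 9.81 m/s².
x_eq = mg/k = 0.67×9.81/90.1 = 0.07295 m = 7.295 cm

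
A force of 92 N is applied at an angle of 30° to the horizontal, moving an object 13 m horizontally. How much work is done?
W = Fd cosθ = 92×13×cos(30°) = 1035.8 J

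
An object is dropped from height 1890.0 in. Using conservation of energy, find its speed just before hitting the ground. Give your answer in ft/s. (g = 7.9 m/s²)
mgh = ½mv² → v = √(2gh) = √(2×7.9×48.01) = 27.54 m/s = 90.36 ft/s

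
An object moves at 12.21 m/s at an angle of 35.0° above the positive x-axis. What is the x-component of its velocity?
vₓ = v cos(θ) = 12.21 × cos(35.0°) = 10.0 m/s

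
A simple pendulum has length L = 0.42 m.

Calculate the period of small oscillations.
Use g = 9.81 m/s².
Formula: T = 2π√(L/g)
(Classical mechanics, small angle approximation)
T = 2π√(L/g) = 2π√(0.42/9.81) = 1.3 s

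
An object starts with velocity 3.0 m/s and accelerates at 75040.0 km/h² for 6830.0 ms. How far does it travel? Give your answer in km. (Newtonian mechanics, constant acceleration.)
d = v₀t + ½at² (with unit conversion) = 0.1555 km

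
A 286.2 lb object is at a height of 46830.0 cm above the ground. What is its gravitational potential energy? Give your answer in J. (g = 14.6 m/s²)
PE = mgh = 129.8 kg × 14.6 m/s² × 468.3 m = 8.876e+05 J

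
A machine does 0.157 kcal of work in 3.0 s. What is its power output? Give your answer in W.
P = W/t = 656.9 J / 3 s = 219 W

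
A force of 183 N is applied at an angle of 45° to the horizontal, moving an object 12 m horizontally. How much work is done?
W = Fd cosθ = 183×12×cos(45°) = 1552.8 J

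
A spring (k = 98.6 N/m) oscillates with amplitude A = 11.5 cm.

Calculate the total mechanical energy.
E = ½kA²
E = ½kA² = ½×98.6×(0.115)² = 0.652 J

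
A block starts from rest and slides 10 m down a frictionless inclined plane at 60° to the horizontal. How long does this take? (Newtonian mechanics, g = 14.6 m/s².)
a = g sin(θ) = 14.6 × sin(60°) = 12.64 m/s²
t = √(2d/a) = √(2 × 10 / 12.64) = 1.26 s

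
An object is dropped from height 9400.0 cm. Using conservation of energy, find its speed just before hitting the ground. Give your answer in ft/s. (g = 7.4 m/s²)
mgh = ½mv² → v = √(2gh) = √(2×7.4×94) = 37.3 m/s = 122.4 ft/s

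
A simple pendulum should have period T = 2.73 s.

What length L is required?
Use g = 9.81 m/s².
T = 2π√(L/g) → L = g(T/2π)² = 9.81×(2.73/2π)² = 1.852 m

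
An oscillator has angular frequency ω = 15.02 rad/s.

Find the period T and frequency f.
T = 2π/ω = 2π/15.02 = 0.4183 s; f = ω/2π = 2.391 Hz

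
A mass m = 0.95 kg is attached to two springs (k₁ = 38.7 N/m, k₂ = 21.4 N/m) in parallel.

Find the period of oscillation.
k_eq = k₁+k₂ = 60.1 N/m
T = 2π√(m/k_eq) = 2π√(0.95/60.1) = 0.79 s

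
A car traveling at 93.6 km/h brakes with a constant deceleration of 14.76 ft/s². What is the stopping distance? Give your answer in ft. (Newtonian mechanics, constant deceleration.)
d = v₀² / (2a) (with unit conversion) = 246.5 ft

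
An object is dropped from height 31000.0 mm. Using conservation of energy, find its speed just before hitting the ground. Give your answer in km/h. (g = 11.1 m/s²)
mgh = ½mv² → v = √(2gh) = √(2×11.1×31) = 26.23 m/s = 94.44 km/h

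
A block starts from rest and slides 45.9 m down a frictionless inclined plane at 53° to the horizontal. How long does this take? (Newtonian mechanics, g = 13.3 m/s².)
a = g sin(θ) = 13.3 × sin(53°) = 10.62 m/s²
t = √(2d/a) = √(2 × 45.9 / 10.62) = 2.94 s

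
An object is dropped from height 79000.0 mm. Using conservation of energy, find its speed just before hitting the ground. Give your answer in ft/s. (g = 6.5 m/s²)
mgh = ½mv² → v = √(2gh) = √(2×6.5×79) = 32.05 m/s = 105.1 ft/s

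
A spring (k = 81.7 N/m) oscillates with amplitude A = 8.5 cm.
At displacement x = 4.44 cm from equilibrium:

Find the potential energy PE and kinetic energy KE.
E_total = ½kA² = ½×81.7×(0.085)² = 0.2951 J
PE = ½kx² = ½×81.7×(0.0444)² = 0.08053 J
KE = E_total − PE = 0.2146 J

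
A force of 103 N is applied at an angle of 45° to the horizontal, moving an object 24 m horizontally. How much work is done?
W = Fd cosθ = 103×24×cos(45°) = 1748.0 J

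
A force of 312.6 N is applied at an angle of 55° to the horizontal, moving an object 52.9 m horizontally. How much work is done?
W = Fd cosθ = 312.6×52.9×cos(55°) = 9485.0 J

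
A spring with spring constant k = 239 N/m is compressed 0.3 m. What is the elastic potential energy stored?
PE = ½kx² = ½×239×0.3² = 10.76 J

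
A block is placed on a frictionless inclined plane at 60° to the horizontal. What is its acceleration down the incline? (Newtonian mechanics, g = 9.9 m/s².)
a = g sin(θ) = 9.9 × sin(60°) = 9.9 × 0.866 = 8.57 m/s²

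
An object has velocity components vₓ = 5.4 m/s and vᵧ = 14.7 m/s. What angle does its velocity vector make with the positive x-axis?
θ = arctan(vᵧ/vₓ) = arctan(14.7/5.4) = 69.83°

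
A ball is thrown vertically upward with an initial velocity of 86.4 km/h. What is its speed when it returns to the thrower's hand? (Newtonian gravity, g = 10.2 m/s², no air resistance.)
By conservation of energy, the ball returns at the same speed = 86.4 km/h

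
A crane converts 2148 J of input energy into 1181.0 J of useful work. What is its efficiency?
η = W_out/W_in = 1181.0/2148 = 0.5498 = 54.98%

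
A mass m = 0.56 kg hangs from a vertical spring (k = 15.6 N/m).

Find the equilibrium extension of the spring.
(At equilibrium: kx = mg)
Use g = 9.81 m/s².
x_eq = mg/k = 0.56×9.81/15.6 = 0.3522 m = 35.22 cm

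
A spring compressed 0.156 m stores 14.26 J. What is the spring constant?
PE = ½kx² → k = 2PE/x² = 2×14.26/0.156² = 1172.0 N/m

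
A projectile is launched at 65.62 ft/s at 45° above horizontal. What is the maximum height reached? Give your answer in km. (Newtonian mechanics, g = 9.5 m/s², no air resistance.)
H = v₀²sin²(θ)/(2g) (with unit conversion) = 0.01053 km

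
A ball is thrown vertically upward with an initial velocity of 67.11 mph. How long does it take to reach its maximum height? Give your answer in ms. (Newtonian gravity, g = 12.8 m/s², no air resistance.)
t_up = v₀/g (with unit conversion) = 2344.0 ms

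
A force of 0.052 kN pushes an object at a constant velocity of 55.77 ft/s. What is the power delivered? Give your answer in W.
P = Fv = 52 N × 17 m/s = 883.9 W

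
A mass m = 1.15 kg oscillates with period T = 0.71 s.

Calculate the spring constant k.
T = 2π√(m/k) → k = m(2π/T)² = 1.15×(2π/0.71)² = 90.06 N/m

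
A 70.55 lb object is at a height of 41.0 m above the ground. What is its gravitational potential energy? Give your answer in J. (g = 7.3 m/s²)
PE = mgh = 32 kg × 7.3 m/s² × 41 m = 9578 J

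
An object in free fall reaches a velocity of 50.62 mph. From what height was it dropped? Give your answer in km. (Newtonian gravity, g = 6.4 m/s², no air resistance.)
h = v²/(2g) (with unit conversion) = 0.04001 km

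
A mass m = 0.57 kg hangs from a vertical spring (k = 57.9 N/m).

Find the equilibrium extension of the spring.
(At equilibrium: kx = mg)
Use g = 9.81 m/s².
x_eq = mg/k = 0.57×9.81/57.9 = 0.09658 m = 9.658 cm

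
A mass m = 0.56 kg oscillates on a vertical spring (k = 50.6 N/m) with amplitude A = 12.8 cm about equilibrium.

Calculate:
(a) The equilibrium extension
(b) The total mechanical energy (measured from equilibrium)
x_eq = mg/k = 0.56×9.81/50.6 = 0.1086 m = 10.86 cm
E = ½kA² = ½×50.6×(0.128)² = 0.4145 J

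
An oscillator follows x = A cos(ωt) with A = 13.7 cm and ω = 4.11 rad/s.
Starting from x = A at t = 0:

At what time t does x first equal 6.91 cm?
cos(ωt) = x/A = 6.91/13.7 = 0.5044
ωt = arccos(0.5044) = 1.042 rad
t = 1.042/4.11 = 0.2536 s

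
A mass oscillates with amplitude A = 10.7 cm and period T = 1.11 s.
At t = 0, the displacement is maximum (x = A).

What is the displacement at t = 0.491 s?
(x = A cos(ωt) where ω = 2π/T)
ω = 2π/T = 2π/1.11 = 5.661 rad/s
x = A cos(ωt) = 10.7×cos(5.661×0.491) = -10.01 cm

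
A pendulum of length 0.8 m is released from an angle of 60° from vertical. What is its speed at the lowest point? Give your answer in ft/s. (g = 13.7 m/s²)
h = L(1 − cosθ) = 0.8×(1 − cos60°) = 0.4 m
v = √(2gh) = √(2×13.7×0.4) = 3.311 m/s = 10.86 ft/s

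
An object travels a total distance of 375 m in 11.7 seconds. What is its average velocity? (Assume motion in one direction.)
v_avg = Δd / Δt = 375 / 11.7 = 32.05 m/s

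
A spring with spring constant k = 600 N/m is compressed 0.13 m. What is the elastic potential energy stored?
PE = ½kx² = ½×600×0.13² = 5.07 J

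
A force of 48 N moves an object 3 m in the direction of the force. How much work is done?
W = Fd = 48×3 = 144.0 J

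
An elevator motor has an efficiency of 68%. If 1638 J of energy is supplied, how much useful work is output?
W_out = η × W_in = 0.68 × 1638 = 1113.8 J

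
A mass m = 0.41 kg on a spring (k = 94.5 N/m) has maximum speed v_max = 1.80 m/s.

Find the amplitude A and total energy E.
½mv²_max = ½kA² → A = v_max√(m/k) = 1.8×√(0.41/94.5) = 0.1186 m = 11.86 cm
E = ½mv²_max = ½×0.41×1.8² = 0.6642 J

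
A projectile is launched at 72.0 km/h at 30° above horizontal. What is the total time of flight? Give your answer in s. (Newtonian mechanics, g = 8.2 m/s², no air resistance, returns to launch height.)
T = 2v₀sin(θ)/g (with unit conversion) = 2.439 s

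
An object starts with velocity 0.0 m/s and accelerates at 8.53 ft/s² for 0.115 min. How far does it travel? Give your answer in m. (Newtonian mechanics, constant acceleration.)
d = v₀t + ½at² (with unit conversion) = 61.89 m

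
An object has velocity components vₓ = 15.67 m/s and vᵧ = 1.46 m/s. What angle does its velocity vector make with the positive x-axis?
θ = arctan(vᵧ/vₓ) = arctan(1.46/15.67) = 5.32°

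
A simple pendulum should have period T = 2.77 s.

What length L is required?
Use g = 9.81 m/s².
T = 2π√(L/g) → L = g(T/2π)² = 9.81×(2.77/2π)² = 1.907 m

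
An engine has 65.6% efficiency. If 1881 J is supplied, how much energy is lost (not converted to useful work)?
W_out = η × W_in = 0.656×1881 = 1233.9 J
W_lost = W_in − W_out = 1881 − 1233.9 = 647.06 J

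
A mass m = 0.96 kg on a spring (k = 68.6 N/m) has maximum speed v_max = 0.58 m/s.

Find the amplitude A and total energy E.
½mv²_max = ½kA² → A = v_max√(m/k) = 0.58×√(0.96/68.6) = 0.06861 m = 6.861 cm
E = ½mv²_max = ½×0.96×0.58² = 0.1615 J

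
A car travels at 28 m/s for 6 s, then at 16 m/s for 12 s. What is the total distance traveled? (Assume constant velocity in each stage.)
d₁ = v₁t₁ = 28 × 6 = 168 m
d₂ = v₂t₂ = 16 × 12 = 192 m
d_total = 168 + 192 = 360 m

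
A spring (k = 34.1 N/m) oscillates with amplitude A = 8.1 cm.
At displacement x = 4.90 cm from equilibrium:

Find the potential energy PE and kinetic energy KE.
E_total = ½kA² = ½×34.1×(0.081)² = 0.1119 J
PE = ½kx² = ½×34.1×(0.049)² = 0.04094 J
KE = E_total − PE = 0.07093 J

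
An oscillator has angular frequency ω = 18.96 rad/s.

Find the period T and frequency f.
T = 2π/ω = 2π/18.96 = 0.3314 s; f = ω/2π = 3.018 Hz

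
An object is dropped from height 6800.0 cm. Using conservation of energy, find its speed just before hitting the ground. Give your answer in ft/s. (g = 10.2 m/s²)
mgh = ½mv² → v = √(2gh) = √(2×10.2×68) = 37.25 m/s = 122.2 ft/s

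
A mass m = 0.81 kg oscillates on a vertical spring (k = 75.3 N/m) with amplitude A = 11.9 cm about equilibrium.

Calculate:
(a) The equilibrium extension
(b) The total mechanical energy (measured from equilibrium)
x_eq = mg/k = 0.81×9.81/75.3 = 0.1055 m = 10.55 cm
E = ½kA² = ½×75.3×(0.119)² = 0.5332 J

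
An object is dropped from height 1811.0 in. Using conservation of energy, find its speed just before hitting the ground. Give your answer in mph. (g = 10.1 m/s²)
mgh = ½mv² → v = √(2gh) = √(2×10.1×46) = 30.48 m/s = 68.19 mph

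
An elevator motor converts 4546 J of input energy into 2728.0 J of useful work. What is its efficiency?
η = W_out/W_in = 2728.0/4546 = 0.6001 = 60.01%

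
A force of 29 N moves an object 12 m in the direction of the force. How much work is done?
W = Fd = 29×12 = 348.0 J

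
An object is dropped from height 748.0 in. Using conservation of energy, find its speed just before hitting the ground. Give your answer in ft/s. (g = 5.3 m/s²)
mgh = ½mv² → v = √(2gh) = √(2×5.3×19) = 14.19 m/s = 46.56 ft/s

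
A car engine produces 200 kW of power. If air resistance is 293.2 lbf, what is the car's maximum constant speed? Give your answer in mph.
P = Fv → v = P/F = 200000 W / 1304 N = 153.3 m/s = 343.0 mph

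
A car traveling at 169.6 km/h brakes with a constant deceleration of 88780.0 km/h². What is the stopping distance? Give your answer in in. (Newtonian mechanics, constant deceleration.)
d = v₀² / (2a) (with unit conversion) = 6378.0 in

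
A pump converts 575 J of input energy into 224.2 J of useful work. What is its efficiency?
η = W_out/W_in = 224.2/575 = 0.3899 = 38.99%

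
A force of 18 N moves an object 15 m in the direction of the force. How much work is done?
W = Fd = 18×15 = 270.0 J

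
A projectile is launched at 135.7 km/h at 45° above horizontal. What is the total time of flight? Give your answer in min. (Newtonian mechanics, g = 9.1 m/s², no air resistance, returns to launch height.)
T = 2v₀sin(θ)/g (with unit conversion) = 0.09763 min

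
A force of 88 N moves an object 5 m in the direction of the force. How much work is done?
W = Fd = 88×5 = 440.0 J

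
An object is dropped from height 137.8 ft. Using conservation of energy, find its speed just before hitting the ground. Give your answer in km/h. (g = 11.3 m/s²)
mgh = ½mv² → v = √(2gh) = √(2×11.3×42) = 30.81 m/s = 110.9 km/h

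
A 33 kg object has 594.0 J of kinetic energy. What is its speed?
KE = ½mv² → v = √(2KE/m) = √(2×594.0/33) = 6.0 m/s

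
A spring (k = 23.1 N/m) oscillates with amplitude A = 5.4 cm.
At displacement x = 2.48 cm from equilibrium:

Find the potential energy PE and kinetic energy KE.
E_total = ½kA² = ½×23.1×(0.054)² = 0.03368 J
PE = ½kx² = ½×23.1×(0.0248)² = 0.007104 J
KE = E_total − PE = 0.02658 J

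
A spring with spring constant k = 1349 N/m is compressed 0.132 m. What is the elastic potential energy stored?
PE = ½kx² = ½×1349×0.132² = 11.75 J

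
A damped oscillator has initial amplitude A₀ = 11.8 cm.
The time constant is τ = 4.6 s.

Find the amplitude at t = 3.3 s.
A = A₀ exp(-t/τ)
A = A₀ exp(−t/τ) = 11.8×exp(−3.3/4.6) = 5.759 cm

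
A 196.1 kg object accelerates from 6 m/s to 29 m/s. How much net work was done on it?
W_net = ΔKE = ½m(v₂² − v₁²) = ½×196.1×(29² − 6²) = 78930.25 J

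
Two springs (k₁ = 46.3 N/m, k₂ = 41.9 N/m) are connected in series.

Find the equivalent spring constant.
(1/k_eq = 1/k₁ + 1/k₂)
1/k_eq = 1/46.3 + 1/41.9 = 0.045465; k_eq = 22 N/m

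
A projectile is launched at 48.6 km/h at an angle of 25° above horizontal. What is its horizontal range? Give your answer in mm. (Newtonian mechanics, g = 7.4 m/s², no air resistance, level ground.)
R = v₀² sin(2θ) / g (with unit conversion) = 18870.0 mm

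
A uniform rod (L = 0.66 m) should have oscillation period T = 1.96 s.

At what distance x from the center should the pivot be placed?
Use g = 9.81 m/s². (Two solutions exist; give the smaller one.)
T = 2π√((L²/12 + x²)/(gx)). Let c = T²g/(4π²) = 0.9546.
x² − cx + L²/12 = 0 → x = (c − √(c² − L²/3))/2 = 0.03968 m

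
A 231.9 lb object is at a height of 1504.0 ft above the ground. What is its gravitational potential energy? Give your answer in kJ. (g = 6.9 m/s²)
PE = mgh = 105.2 kg × 6.9 m/s² × 458.4 m = 3.327e+05 J = 332.7 kJ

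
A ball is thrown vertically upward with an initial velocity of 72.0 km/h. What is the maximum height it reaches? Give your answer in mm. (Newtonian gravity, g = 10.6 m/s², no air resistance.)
h_max = v₀²/(2g) (with unit conversion) = 18870.0 mm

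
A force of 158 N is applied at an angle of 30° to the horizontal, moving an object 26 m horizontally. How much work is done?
W = Fd cosθ = 158×26×cos(30°) = 3557.6 J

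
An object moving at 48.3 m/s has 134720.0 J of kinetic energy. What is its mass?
KE = ½mv² → m = 2KE/v² = 2×134720.0/48.3² = 115.5 kg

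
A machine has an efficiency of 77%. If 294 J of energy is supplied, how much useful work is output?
W_out = η × W_in = 0.77 × 294 = 226.38 J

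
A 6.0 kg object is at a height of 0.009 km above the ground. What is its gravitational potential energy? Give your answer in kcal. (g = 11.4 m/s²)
PE = mgh = 6 kg × 11.4 m/s² × 9 m = 615.6 J = 0.1471 kcal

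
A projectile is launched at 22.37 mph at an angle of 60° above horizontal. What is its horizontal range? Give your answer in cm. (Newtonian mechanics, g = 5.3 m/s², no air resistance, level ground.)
R = v₀² sin(2θ) / g (with unit conversion) = 1634.0 cm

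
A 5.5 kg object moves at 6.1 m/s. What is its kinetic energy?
KE = ½mv² = ½×5.5×6.1² = 102.3275 J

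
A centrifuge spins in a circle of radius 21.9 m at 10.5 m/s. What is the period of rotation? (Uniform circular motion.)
T = 2πr/v = 2π×21.9/10.5 = 13.1 s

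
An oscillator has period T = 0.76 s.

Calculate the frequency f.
f = 1/T = 1/0.76 = 1.316 Hz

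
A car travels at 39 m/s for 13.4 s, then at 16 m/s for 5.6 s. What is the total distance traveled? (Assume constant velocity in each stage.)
d₁ = v₁t₁ = 39 × 13.4 = 522.6 m
d₂ = v₂t₂ = 16 × 5.6 = 89.6 m
d_total = 522.6 + 89.6 = 612.2 m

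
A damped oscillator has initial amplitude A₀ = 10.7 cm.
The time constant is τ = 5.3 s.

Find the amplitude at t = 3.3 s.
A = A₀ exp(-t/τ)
A = A₀ exp(−t/τ) = 10.7×exp(−3.3/5.3) = 5.741 cm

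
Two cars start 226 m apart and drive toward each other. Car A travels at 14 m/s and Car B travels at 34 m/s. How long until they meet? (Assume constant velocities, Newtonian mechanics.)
Combined speed: v_combined = 14 + 34 = 48 m/s
Time to meet: t = d/48 = 226/48 = 4.71 s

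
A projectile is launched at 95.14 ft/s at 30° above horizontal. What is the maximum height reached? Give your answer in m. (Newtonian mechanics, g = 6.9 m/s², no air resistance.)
H = v₀²sin²(θ)/(2g) (with unit conversion) = 15.23 m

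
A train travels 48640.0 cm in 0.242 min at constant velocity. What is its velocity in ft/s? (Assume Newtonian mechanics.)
v = d/t (with unit conversion) = 109.9 ft/s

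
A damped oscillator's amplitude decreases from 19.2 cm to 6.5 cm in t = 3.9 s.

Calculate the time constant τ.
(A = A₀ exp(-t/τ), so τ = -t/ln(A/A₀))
A/A₀ = 6.5/19.2 = 0.3385; ln(A/A₀) = -1.083
τ = −t/ln(A/A₀) = −3.9/-1.083 = 3.601 s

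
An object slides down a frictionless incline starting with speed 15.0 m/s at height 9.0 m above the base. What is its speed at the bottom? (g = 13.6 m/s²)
½mv₀² + mgh = ½mv² → v = √(v₀² + 2gh) = √(15² + 2×13.6×9) = 21.67 m/s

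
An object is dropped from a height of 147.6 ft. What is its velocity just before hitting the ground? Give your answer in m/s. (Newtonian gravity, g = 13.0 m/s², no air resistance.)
v = √(2gh) (with unit conversion) = 34.2 m/s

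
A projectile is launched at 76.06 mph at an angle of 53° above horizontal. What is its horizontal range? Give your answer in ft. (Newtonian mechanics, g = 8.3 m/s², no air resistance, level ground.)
R = v₀² sin(2θ) / g (with unit conversion) = 439.3 ft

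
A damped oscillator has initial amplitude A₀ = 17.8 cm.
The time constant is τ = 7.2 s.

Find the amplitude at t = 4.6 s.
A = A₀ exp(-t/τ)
A = A₀ exp(−t/τ) = 17.8×exp(−4.6/7.2) = 9.396 cm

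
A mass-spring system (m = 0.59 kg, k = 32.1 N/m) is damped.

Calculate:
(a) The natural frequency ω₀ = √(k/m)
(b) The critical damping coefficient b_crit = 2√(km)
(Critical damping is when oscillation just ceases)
ω₀ = √(k/m) = √(32.1/0.59) = 7.376 rad/s
b_crit = 2√(km) = 2√(32.1×0.59) = 8.704 kg/s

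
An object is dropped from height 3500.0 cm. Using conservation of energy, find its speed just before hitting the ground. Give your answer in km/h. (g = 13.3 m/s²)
mgh = ½mv² → v = √(2gh) = √(2×13.3×35) = 30.51 m/s = 109.8 km/h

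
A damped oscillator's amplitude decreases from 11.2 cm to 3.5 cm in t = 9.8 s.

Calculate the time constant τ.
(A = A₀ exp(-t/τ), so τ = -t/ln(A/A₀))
A/A₀ = 3.5/11.2 = 0.3125; ln(A/A₀) = -1.163
τ = −t/ln(A/A₀) = −9.8/-1.163 = 8.425 s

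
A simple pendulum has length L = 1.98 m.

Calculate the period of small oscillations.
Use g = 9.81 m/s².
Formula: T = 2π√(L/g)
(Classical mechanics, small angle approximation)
T = 2π√(L/g) = 2π√(1.98/9.81) = 2.823 s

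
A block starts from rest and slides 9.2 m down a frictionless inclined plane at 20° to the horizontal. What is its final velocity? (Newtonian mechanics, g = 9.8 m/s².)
a = g sin(θ) = 9.8 × sin(20°) = 3.35 m/s²
v = √(2ad) = √(2 × 3.35 × 9.2) = 7.85 m/s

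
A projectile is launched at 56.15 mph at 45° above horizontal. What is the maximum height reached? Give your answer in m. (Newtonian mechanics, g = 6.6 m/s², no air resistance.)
H = v₀²sin²(θ)/(2g) (with unit conversion) = 23.87 m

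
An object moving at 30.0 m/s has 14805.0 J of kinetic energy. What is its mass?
KE = ½mv² → m = 2KE/v² = 2×14805.0/30.0² = 32.9 kg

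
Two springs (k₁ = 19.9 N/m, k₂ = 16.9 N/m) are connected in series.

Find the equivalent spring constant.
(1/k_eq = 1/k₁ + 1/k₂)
1/k_eq = 1/19.9 + 1/16.9 = 0.10942; k_eq = 9.139 N/m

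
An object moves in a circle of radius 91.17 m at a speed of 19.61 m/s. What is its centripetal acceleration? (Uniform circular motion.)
a_c = v²/r = 19.61²/91.17 = 384.552/91.17 = 4.22 m/s²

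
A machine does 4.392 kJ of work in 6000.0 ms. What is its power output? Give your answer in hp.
P = W/t = 4392 J / 6 s = 732 W = 0.9816 hp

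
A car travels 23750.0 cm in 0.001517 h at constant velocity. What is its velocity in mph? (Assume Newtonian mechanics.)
v = d/t (with unit conversion) = 97.28 mph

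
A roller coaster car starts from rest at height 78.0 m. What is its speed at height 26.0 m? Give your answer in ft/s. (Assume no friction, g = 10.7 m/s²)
mgh₁ = ½mv₂² + mgh₂ → v₂ = √(2g(h₁−h₂)) = √(2×10.7×(78−26)) = 33.36 m/s = 109.4 ft/s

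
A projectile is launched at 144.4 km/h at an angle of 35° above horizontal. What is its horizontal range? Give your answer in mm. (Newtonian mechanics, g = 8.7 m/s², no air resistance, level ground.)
R = v₀² sin(2θ) / g (with unit conversion) = 173800.0 mm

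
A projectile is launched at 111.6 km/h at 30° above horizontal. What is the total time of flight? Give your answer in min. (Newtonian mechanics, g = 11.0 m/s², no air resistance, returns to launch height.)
T = 2v₀sin(θ)/g (with unit conversion) = 0.04697 min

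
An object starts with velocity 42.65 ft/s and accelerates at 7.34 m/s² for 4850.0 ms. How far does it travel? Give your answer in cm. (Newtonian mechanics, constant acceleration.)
d = v₀t + ½at² (with unit conversion) = 14940.0 cm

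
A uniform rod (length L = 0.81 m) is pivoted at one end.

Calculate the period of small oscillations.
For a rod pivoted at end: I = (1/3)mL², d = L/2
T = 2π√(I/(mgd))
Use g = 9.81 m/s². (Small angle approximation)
I/m = (1/3)L² = 0.2187 m²; d = L/2 = 0.405 m
T = 2π√(I/(mgd)) = 2π√(0.2187/(9.81×0.405)) = 1.474 s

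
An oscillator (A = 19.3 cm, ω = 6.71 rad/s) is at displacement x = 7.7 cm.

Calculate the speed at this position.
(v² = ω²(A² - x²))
v = ω√(A² − x²) = 6.71×√(0.193² − 0.077²) = 1.187 m/s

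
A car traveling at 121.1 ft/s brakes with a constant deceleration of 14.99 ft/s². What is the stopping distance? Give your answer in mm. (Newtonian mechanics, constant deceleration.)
d = v₀² / (2a) (with unit conversion) = 149100.0 mm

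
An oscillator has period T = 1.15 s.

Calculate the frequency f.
f = 1/T = 1/1.15 = 0.8696 Hz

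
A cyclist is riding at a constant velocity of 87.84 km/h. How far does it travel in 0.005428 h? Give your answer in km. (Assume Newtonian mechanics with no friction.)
d = vt (with unit conversion) = 0.4768 km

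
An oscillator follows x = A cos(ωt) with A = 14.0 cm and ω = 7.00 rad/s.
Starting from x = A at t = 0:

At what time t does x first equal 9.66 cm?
cos(ωt) = x/A = 9.66/14.0 = 0.69
ωt = arccos(0.69) = 0.8093 rad
t = 0.8093/7.0 = 0.1156 s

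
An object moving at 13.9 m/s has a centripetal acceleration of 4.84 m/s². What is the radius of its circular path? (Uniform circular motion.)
r = v²/a_c = 13.9²/4.84 = 39.92 m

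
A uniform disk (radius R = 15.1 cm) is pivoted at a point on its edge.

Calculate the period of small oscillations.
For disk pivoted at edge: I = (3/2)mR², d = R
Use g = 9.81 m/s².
I/m = (3/2)R² = 0.0342 m²; d = R = 0.151 m
T = 2π√((3/2)R²/(gR)) = 2π√(3R/(2g)) = 0.9547 s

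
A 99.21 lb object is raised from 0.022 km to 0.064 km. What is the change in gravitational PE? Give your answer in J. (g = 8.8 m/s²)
ΔPE = mg(h₂ − h₁) = 45 kg × 8.8 m/s² × (64 − 22) m = 1.663e+04 J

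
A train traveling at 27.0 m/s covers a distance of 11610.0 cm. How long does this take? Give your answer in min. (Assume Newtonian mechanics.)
t = d/v (with unit conversion) = 0.07167 min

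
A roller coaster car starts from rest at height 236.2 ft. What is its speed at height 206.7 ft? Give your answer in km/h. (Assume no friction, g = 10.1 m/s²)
mgh₁ = ½mv₂² + mgh₂ → v₂ = √(2g(h₁−h₂)) = √(2×10.1×(71.99−63)) = 13.48 m/s = 48.52 km/h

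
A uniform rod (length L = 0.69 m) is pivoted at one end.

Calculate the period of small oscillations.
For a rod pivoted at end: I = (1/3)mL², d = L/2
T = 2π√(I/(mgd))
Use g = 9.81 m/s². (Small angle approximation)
I/m = (1/3)L² = 0.1587 m²; d = L/2 = 0.345 m
T = 2π√(I/(mgd)) = 2π√(0.1587/(9.81×0.345)) = 1.361 s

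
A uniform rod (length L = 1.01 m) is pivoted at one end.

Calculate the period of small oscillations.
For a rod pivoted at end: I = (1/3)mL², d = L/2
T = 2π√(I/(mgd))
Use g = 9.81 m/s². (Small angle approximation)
I/m = (1/3)L² = 0.34 m²; d = L/2 = 0.505 m
T = 2π√(I/(mgd)) = 2π√(0.34/(9.81×0.505)) = 1.646 s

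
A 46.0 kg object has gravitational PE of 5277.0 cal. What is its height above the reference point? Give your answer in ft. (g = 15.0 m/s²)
PE = mgh → h = PE/(mg) = 2.208e+04 J / (46 kg × 15.0 m/s²) = 32 m = 105.0 ft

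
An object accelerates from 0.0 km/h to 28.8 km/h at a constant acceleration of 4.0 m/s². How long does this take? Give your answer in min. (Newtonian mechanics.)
t = (v - v₀)/a (with unit conversion) = 0.03333 min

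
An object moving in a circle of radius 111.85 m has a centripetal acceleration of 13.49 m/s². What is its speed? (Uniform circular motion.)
v = √(a_c × r) = √(13.49 × 111.85) = 38.84 m/s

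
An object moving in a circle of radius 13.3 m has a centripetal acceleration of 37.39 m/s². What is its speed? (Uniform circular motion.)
v = √(a_c × r) = √(37.39 × 13.3) = 22.3 m/s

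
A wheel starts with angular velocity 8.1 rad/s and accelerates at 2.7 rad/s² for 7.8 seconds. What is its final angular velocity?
ω = ω₀ + αt = 8.1 + 2.7 × 7.8 = 29.16 rad/s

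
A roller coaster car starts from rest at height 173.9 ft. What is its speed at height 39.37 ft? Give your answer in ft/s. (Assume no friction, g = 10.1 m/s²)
mgh₁ = ½mv₂² + mgh₂ → v₂ = √(2g(h₁−h₂)) = √(2×10.1×(53−12)) = 28.78 m/s = 94.42 ft/s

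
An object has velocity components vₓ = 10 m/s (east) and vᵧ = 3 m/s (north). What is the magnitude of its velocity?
|v| = √(vₓ² + vᵧ²) = √(10² + 3²) = √(109) = 10.44 m/s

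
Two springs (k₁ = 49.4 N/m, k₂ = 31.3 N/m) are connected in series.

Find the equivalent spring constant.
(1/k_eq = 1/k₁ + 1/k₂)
1/k_eq = 1/49.4 + 1/31.3 = 0.052192; k_eq = 19.16 N/m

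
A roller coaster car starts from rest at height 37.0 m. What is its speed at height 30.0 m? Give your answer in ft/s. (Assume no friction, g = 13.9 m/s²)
mgh₁ = ½mv₂² + mgh₂ → v₂ = √(2g(h₁−h₂)) = √(2×13.9×(37−30)) = 13.95 m/s = 45.77 ft/s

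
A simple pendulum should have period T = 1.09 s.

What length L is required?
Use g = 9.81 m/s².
T = 2π√(L/g) → L = g(T/2π)² = 9.81×(1.09/2π)² = 0.2952 m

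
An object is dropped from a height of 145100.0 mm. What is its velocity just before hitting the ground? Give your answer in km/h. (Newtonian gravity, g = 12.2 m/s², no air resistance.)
v = √(2gh) (with unit conversion) = 214.2 km/h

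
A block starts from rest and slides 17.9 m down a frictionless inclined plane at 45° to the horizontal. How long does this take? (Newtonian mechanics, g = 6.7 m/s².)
a = g sin(θ) = 6.7 × sin(45°) = 4.74 m/s²
t = √(2d/a) = √(2 × 17.9 / 4.74) = 2.75 s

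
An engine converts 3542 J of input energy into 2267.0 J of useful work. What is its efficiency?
η = W_out/W_in = 2267.0/3542 = 0.64 = 64.0%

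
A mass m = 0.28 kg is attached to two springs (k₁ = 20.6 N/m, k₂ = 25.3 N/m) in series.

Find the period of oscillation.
k_eq = k₁k₂/(k₁+k₂) = 11.35 N/m
T = 2π√(m/k_eq) = 2π√(0.28/11.35) = 0.9867 s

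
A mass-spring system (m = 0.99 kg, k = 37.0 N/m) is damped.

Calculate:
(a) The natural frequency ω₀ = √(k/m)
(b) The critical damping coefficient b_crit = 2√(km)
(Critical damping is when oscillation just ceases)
ω₀ = √(k/m) = √(37.0/0.99) = 6.113 rad/s
b_crit = 2√(km) = 2√(37.0×0.99) = 12.1 kg/s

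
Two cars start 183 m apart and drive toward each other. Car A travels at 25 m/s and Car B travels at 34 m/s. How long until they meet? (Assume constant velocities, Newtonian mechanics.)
Combined speed: v_combined = 25 + 34 = 59 m/s
Time to meet: t = d/59 = 183/59 = 3.1 s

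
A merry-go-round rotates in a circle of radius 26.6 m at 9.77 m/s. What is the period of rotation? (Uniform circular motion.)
T = 2πr/v = 2π×26.6/9.77 = 17.11 s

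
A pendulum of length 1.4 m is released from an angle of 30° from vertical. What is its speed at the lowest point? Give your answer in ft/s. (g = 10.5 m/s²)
h = L(1 − cosθ) = 1.4×(1 − cos30°) = 0.1876 m
v = √(2gh) = √(2×10.5×0.1876) = 1.985 m/s = 6.511 ft/s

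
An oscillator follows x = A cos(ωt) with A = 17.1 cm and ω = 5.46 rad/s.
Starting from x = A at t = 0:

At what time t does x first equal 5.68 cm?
cos(ωt) = x/A = 5.68/17.1 = 0.3322
ωt = arccos(0.3322) = 1.232 rad
t = 1.232/5.46 = 0.2257 s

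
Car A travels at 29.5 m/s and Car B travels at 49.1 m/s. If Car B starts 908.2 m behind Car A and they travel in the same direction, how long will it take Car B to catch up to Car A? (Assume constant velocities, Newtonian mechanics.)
Relative speed: v_rel = 49.1 - 29.5 = 19.6 m/s
Time to catch: t = d₀/v_rel = 908.2/19.6 = 46.34 s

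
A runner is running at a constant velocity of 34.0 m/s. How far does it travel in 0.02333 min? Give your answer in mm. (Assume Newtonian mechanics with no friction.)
d = vt (with unit conversion) = 47590.0 mm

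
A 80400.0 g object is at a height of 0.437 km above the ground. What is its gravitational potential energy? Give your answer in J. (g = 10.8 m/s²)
PE = mgh = 80.4 kg × 10.8 m/s² × 437 m = 3.795e+05 J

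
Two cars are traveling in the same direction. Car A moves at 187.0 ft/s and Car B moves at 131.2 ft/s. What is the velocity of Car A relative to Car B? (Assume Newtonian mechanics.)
v_rel = v_A - v_B = 187.0 - 131.2 = 55.8 ft/s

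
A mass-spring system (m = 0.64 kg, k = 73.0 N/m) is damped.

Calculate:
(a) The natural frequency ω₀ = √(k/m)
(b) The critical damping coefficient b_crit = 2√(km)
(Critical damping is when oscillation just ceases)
ω₀ = √(k/m) = √(73.0/0.64) = 10.68 rad/s
b_crit = 2√(km) = 2√(73.0×0.64) = 13.67 kg/s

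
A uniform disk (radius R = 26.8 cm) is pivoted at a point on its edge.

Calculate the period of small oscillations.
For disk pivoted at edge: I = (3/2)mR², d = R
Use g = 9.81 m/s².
I/m = (3/2)R² = 0.1077 m²; d = R = 0.268 m
T = 2π√((3/2)R²/(gR)) = 2π√(3R/(2g)) = 1.272 s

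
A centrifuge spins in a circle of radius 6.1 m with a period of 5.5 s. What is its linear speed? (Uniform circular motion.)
v = 2πr/T = 2π×6.1/5.5 = 6.97 m/s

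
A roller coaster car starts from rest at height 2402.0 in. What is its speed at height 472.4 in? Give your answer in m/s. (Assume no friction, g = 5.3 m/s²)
mgh₁ = ½mv₂² + mgh₂ → v₂ = √(2g(h₁−h₂)) = √(2×5.3×(61.01−12)) = 22.79 m/s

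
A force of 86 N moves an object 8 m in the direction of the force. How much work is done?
W = Fd = 86×8 = 688.0 J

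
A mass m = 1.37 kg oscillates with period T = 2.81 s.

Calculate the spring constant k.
T = 2π√(m/k) → k = m(2π/T)² = 1.37×(2π/2.81)² = 6.85 N/m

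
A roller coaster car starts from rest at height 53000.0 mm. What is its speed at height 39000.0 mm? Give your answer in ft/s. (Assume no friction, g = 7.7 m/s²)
mgh₁ = ½mv₂² + mgh₂ → v₂ = √(2g(h₁−h₂)) = √(2×7.7×(53−39)) = 14.68 m/s = 48.17 ft/s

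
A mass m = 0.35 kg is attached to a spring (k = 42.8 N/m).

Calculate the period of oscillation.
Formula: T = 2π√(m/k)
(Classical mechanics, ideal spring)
T = 2π√(m/k) = 2π√(0.35/42.8) = 0.5682 s; f = 1/T = 1.76 Hz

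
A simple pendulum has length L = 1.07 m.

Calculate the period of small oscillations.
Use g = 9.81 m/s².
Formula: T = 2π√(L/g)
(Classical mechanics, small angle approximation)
T = 2π√(L/g) = 2π√(1.07/9.81) = 2.075 s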